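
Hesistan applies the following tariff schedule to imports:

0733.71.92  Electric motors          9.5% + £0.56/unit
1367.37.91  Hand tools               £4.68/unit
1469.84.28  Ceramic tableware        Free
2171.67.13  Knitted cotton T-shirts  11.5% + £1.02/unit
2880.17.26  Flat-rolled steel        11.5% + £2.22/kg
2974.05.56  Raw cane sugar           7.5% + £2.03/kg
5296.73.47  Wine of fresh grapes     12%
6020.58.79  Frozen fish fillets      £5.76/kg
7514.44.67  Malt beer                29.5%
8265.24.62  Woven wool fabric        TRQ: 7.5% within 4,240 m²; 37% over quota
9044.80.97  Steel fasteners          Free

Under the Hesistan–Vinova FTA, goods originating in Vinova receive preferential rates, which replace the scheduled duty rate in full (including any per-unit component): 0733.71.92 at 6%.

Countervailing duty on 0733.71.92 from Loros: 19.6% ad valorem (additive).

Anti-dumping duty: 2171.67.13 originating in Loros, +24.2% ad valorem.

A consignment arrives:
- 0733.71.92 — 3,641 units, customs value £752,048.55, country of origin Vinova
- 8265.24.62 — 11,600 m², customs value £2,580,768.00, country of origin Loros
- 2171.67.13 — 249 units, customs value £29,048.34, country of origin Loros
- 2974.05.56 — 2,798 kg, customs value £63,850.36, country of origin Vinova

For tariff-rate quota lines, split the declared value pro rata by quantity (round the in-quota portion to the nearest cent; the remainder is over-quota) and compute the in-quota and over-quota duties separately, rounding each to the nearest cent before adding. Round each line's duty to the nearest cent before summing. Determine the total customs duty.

Line 1 (0733.71.92, Vinova, 3,641 units, £752,048.55):
Base rate for 0733.71.92 is 9.5% + £0.56/unit.
Origin Vinova qualifies under the Hesistan–Vinova agreement and 0733.71.92 is covered: preferential rate 6% applies instead.
The additional-duty order on 0733.71.92 targets Loros, not Vinova; it does not apply.
Duty = £752,048.55 × 6% = £45,122.91.
Line 2 (8265.24.62, Loros, 11,600 m², £2,580,768.00):
Code 8265.24.62 is under a tariff-rate quota (threshold 4,240 m²). In-quota: 4,240 m² at 7.5%; over-quota: 7,360 m² at 37%.
Pro-rata value split: in-quota = £2,580,768.00 × 4,240/11,600 = £943,315.20; over-quota = £2,580,768.00 − £943,315.20 = £1,637,452.80.
In-quota duty = £943,315.20 × 7.5% = £70,748.64. Over-quota duty = £1,637,452.80 × 37% = £605,857.54.
Line duty = £70,748.64 + £605,857.54 = £676,606.18.
Line 3 (2171.67.13, Loros, 249 units, £29,048.34):
Base rate for 2171.67.13 is 11.5% + £1.02/unit.
Additional duty on 2171.67.13 from Loros: +24.2%. Applied ad valorem rate: 11.5% + 24.2% = 35.7%.
Duty = £29,048.34 × 35.7% + 249 × £1.02 = £10,624.24.
Line 4 (2974.05.56, Vinova, 2,798 kg, £63,850.36):
Base rate for 2974.05.56 is 7.5% + £2.03/kg.
Origin Vinova is the FTA partner but 2974.05.56 is not on the preference list; base rate stands.
Duty = £63,850.36 × 7.5% + 2,798 × £2.03 = £10,468.72.
Total = £45,122.91 + £676,606.18 + £10,624.24 + £10,468.72 = £742,822.05.

£742,822.05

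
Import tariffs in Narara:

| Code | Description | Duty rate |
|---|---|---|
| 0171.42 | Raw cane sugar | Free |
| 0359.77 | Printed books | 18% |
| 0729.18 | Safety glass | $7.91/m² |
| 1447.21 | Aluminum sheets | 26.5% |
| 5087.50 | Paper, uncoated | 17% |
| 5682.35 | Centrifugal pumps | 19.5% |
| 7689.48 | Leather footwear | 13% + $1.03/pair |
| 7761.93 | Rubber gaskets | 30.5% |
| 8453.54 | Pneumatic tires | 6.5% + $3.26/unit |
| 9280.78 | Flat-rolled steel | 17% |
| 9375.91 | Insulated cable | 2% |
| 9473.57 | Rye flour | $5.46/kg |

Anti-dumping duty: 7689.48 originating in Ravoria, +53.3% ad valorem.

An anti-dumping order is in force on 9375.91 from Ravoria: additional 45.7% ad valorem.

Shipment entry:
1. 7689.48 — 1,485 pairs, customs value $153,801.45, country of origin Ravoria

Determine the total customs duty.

Line 1 (7689.48, Ravoria, 1,485 pairs, $153,801.45):
Base rate for 7689.48 is 13% + $1.03/pair.
Additional duty on 7689.48 from Ravoria: +53.3%. Applied ad valorem rate: 13% + 53.3% = 66.3%.
Duty = $153,801.45 × 66.3% + 1,485 × $1.03 = $103,499.91.

$103,499.91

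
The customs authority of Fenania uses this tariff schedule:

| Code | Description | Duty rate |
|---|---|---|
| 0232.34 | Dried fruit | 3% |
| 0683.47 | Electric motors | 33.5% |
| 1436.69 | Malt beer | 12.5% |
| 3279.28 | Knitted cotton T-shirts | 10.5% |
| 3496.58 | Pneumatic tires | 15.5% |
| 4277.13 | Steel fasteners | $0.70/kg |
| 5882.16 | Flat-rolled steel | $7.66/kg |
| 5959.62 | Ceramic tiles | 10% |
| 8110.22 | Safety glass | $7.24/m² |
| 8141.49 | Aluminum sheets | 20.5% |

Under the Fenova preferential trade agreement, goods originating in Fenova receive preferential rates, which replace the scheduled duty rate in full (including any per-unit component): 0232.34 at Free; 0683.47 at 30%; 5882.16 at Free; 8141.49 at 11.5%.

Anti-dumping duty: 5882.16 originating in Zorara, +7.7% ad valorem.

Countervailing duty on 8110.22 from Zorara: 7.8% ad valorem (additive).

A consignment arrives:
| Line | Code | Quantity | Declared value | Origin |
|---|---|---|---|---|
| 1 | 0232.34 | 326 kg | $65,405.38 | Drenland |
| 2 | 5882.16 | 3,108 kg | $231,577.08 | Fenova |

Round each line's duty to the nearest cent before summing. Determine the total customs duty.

$1,962.16

Line 1 (0232.34, Drenland, 326 kg, $65,405.38):
Base rate for 0232.34 is 3%.
0232.34 has an FTA preferential rate, but origin Drenland is not Fenova; base rate stands.
Duty = $65,405.38 × 3% = $1,962.16.
Line 2 (5882.16, Fenova, 3,108 kg, $231,577.08):
Base rate for 5882.16 is $7.66/kg.
Origin Fenova qualifies under the Fenania–Fenova agreement and 5882.16 is covered: preferential rate Free applies instead.
The additional-duty order on 5882.16 targets Zorara, not Fenova; it does not apply.
Duty = $231,577.08 × 0% = $0.00.
Total = $1,962.16 + $0.00 = $1,962.16.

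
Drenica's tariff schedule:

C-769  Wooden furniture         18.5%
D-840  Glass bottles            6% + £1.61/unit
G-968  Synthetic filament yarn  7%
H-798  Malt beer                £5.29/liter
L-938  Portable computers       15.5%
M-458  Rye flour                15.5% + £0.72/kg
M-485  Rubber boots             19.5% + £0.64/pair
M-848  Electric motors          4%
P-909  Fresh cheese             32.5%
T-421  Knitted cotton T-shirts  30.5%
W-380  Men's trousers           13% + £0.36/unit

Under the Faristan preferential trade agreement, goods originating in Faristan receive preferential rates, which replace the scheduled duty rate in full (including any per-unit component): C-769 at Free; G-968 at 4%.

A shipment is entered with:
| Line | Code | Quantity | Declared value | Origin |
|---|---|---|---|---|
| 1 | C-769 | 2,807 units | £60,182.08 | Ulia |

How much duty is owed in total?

£11,133.68

Line 1 (C-769, Ulia, 2,807 units, £60,182.08):
Base rate for C-769 is 18.5%.
C-769 has an FTA preferential rate, but origin Ulia is not Faristan; base rate stands.
Duty = £60,182.08 × 18.5% = £11,133.68.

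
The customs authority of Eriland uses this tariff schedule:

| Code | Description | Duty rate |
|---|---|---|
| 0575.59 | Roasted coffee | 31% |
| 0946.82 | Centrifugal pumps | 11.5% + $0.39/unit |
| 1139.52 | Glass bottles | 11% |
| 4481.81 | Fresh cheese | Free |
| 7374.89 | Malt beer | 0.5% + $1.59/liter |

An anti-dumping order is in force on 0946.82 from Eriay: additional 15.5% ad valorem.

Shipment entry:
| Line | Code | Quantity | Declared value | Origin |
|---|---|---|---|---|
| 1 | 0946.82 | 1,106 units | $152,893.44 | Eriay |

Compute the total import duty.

$41,712.57

Line 1 (0946.82, Eriay, 1,106 units, $152,893.44):
Base rate for 0946.82 is 11.5% + $0.39/unit.
Additional duty on 0946.82 from Eriay: +15.5%. Applied ad valorem rate: 11.5% + 15.5% = 27%.
Duty = $152,893.44 × 27% + 1,106 × $0.39 = $41,712.57.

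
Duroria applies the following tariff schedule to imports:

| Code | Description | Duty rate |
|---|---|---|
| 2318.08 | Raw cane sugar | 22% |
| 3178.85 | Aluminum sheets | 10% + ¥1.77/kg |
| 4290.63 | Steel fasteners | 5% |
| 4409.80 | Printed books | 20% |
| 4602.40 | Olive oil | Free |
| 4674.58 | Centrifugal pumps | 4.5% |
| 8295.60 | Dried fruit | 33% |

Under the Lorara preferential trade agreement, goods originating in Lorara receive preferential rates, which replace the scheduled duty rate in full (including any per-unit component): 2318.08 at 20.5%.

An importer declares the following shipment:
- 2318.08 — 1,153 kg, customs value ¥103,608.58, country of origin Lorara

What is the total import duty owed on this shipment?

¥21,239.76

Line 1 (2318.08, Lorara, 1,153 kg, ¥103,608.58):
Base rate for 2318.08 is 22%.
Origin Lorara qualifies under the Duroria–Lorara agreement and 2318.08 is covered: preferential rate 20.5% applies instead.
Duty = ¥103,608.58 × 20.5% = ¥21,239.76.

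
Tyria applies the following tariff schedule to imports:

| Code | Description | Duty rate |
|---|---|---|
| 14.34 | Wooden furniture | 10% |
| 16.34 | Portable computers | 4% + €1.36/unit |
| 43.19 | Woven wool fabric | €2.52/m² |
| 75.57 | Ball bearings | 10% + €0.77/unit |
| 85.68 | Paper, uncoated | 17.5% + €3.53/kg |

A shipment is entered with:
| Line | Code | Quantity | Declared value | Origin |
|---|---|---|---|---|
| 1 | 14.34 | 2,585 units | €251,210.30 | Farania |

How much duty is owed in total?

Line 1 (14.34, Farania, 2,585 units, €251,210.30):
Base rate for 14.34 is 10%.
Duty = €251,210.30 × 10% = €25,121.03.

€25,121.03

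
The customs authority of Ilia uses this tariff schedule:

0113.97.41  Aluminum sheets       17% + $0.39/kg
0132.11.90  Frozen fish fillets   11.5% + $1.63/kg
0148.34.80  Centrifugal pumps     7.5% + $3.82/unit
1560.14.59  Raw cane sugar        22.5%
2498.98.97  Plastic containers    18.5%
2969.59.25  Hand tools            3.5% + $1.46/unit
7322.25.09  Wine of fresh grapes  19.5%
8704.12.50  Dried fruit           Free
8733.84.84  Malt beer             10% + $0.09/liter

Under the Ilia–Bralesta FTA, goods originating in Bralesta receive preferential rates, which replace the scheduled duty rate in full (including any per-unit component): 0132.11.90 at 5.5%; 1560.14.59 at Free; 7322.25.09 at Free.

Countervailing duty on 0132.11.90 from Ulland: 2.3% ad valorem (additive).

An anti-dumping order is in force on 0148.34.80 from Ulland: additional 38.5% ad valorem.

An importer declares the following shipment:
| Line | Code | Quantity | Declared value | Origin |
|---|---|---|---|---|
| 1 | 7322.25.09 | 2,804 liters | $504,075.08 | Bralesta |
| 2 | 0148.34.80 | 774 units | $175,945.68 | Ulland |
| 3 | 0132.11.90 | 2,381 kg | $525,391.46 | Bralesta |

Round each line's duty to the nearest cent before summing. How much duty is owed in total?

$112,788.22

Line 1 (7322.25.09, Bralesta, 2,804 liters, $504,075.08):
Base rate for 7322.25.09 is 19.5%.
Origin Bralesta qualifies under the Ilia–Bralesta agreement and 7322.25.09 is covered: preferential rate Free applies instead.
Duty = $504,075.08 × 0% = $0.00.
Line 2 (0148.34.80, Ulland, 774 units, $175,945.68):
Base rate for 0148.34.80 is 7.5% + $3.82/unit.
Additional duty on 0148.34.80 from Ulland: +38.5%. Applied ad valorem rate: 7.5% + 38.5% = 46%.
Duty = $175,945.68 × 46% + 774 × $3.82 = $83,891.69.
Line 3 (0132.11.90, Bralesta, 2,381 kg, $525,391.46):
Base rate for 0132.11.90 is 11.5% + $1.63/kg.
Origin Bralesta qualifies under the Ilia–Bralesta agreement and 0132.11.90 is covered: preferential rate 5.5% applies instead.
The additional-duty order on 0132.11.90 targets Ulland, not Bralesta; it does not apply.
Duty = $525,391.46 × 5.5% = $28,896.53.
Total = $0.00 + $83,891.69 + $28,896.53 = $112,788.22.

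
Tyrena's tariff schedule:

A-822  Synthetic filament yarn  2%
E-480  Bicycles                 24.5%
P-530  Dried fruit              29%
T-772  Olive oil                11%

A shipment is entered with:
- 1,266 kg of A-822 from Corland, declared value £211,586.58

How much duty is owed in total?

Line 1 (A-822, Corland, 1,266 kg, £211,586.58):
Base rate for A-822 is 2%.
Duty = £211,586.58 × 2% = £4,231.73.

£4,231.73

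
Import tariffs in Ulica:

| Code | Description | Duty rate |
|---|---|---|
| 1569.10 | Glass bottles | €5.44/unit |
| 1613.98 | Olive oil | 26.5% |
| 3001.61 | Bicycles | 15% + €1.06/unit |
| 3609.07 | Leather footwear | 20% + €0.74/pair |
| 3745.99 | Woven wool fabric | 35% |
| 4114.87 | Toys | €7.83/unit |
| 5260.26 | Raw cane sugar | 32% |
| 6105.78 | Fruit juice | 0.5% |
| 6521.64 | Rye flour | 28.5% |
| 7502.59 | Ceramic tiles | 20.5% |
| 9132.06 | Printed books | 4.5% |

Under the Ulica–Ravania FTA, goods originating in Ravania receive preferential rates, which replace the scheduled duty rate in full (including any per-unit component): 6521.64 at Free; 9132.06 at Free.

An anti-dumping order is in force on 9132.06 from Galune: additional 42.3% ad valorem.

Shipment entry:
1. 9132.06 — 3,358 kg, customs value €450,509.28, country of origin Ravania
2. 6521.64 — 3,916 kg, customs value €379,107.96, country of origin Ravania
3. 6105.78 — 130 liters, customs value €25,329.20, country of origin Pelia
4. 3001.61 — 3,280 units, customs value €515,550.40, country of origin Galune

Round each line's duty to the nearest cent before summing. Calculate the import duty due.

Line 1 (9132.06, Ravania, 3,358 kg, €450,509.28):
Base rate for 9132.06 is 4.5%.
Origin Ravania qualifies under the Ulica–Ravania agreement and 9132.06 is covered: preferential rate Free applies instead.
The additional-duty order on 9132.06 targets Galune, not Ravania; it does not apply.
Duty = €450,509.28 × 0% = €0.00.
Line 2 (6521.64, Ravania, 3,916 kg, €379,107.96):
Base rate for 6521.64 is 28.5%.
Origin Ravania qualifies under the Ulica–Ravania agreement and 6521.64 is covered: preferential rate Free applies instead.
Duty = €379,107.96 × 0% = €0.00.
Line 3 (6105.78, Pelia, 130 liters, €25,329.20):
Base rate for 6105.78 is 0.5%.
Duty = €25,329.20 × 0.5% = €126.65.
Line 4 (3001.61, Galune, 3,280 units, €515,550.40):
Base rate for 3001.61 is 15% + €1.06/unit.
Duty = €515,550.40 × 15% + 3,280 × €1.06 = €80,809.36.
Total = €0.00 + €0.00 + €126.65 + €80,809.36 = €80,936.01.

€80,936.01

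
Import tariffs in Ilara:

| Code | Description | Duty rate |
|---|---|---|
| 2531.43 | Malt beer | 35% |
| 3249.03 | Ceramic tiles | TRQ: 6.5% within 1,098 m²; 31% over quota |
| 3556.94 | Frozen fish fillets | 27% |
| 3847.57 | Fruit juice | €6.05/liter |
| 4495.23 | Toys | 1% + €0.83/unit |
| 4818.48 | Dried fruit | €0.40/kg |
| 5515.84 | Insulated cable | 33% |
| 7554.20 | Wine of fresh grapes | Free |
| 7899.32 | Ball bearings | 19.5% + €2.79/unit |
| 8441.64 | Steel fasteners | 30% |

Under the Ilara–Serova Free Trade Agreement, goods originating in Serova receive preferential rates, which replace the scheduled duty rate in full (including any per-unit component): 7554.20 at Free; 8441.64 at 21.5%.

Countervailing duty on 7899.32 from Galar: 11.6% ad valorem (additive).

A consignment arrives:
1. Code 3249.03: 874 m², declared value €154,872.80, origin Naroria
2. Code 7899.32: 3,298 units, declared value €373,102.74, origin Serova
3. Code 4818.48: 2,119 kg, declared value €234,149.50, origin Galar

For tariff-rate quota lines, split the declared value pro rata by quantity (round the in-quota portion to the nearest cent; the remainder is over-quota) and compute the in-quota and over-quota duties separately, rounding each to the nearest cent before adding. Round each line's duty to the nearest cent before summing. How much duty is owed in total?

€92,870.78

Line 1 (3249.03, Naroria, 874 m², €154,872.80):
Code 3249.03 is under a tariff-rate quota (threshold 1,098 m²). Quantity 874 m² is within the quota, so the in-quota rate 6.5% applies to the full value.
Duty = €154,872.80 × 6.5% = €10,066.73.
Line 2 (7899.32, Serova, 3,298 units, €373,102.74):
Base rate for 7899.32 is 19.5% + €2.79/unit.
Origin Serova is the FTA partner but 7899.32 is not on the preference list; base rate stands.
The additional-duty order on 7899.32 targets Galar, not Serova; it does not apply.
Duty = €373,102.74 × 19.5% + 3,298 × €2.79 = €81,956.45.
Line 3 (4818.48, Galar, 2,119 kg, €234,149.50):
Base rate for 4818.48 is €0.40/kg.
Duty = 2,119 × €0.40 = €847.60.
Total = €10,066.73 + €81,956.45 + €847.60 = €92,870.78.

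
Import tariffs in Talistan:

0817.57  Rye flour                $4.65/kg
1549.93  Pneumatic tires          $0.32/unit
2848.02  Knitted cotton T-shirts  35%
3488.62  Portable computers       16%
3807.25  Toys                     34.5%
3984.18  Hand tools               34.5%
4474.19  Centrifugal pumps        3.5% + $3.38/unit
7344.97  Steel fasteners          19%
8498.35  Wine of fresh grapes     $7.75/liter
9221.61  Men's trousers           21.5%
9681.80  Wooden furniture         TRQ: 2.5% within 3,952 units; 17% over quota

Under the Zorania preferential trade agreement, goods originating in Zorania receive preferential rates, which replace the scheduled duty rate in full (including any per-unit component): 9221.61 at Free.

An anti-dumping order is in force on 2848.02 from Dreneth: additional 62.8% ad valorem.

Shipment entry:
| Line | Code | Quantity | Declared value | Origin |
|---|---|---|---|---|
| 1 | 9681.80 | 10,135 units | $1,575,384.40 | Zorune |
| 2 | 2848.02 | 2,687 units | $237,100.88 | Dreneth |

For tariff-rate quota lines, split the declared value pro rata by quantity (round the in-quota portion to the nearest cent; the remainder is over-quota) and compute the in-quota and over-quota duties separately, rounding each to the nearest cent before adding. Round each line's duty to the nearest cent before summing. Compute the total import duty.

Line 1 (9681.80, Zorune, 10,135 units, $1,575,384.40):
Code 9681.80 is under a tariff-rate quota (threshold 3,952 units). In-quota: 3,952 units at 2.5%; over-quota: 6,183 units at 17%.
Pro-rata value split: in-quota = $1,575,384.40 × 3,952/10,135 = $614,298.88; over-quota = $1,575,384.40 − $614,298.88 = $961,085.52.
In-quota duty = $614,298.88 × 2.5% = $15,357.47. Over-quota duty = $961,085.52 × 17% = $163,384.54.
Line duty = $15,357.47 + $163,384.54 = $178,742.01.
Line 2 (2848.02, Dreneth, 2,687 units, $237,100.88):
Base rate for 2848.02 is 35%.
Additional duty on 2848.02 from Dreneth: +62.8%. Applied ad valorem rate: 35% + 62.8% = 97.8%.
Duty = $237,100.88 × 97.8% = $231,884.66.
Total = $178,742.01 + $231,884.66 = $410,626.67.

$410,626.67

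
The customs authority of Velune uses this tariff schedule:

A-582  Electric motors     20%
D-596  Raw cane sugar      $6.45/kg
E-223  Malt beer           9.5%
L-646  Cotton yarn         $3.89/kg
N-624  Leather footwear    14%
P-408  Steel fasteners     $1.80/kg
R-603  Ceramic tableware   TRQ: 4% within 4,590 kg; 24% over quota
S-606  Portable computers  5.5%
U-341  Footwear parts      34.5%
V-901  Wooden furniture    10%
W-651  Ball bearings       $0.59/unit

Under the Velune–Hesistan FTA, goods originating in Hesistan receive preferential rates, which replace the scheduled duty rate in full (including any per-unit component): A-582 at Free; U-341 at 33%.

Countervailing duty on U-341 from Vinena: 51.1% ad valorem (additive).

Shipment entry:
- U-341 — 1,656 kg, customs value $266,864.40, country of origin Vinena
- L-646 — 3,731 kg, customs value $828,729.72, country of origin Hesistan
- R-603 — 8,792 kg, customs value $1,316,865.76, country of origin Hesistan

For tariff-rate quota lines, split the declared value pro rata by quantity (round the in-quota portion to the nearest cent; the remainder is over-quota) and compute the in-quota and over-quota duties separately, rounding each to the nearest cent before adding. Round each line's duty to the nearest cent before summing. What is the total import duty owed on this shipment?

$421,499.26

Line 1 (U-341, Vinena, 1,656 kg, $266,864.40):
Base rate for U-341 is 34.5%.
U-341 has an FTA preferential rate, but origin Vinena is not Hesistan; base rate stands.
Additional duty on U-341 from Vinena: +51.1%. Applied ad valorem rate: 34.5% + 51.1% = 85.6%.
Duty = $266,864.40 × 85.6% = $228,435.93.
Line 2 (L-646, Hesistan, 3,731 kg, $828,729.72):
Base rate for L-646 is $3.89/kg.
Origin Hesistan is the FTA partner but L-646 is not on the preference list; base rate stands.
Duty = 3,731 × $3.89 = $14,513.59.
Line 3 (R-603, Hesistan, 8,792 kg, $1,316,865.76):
Code R-603 is under a tariff-rate quota (threshold 4,590 kg). In-quota: 4,590 kg at 4%; over-quota: 4,202 kg at 24%.
Pro-rata value split: in-quota = $1,316,865.76 × 4,590/8,792 = $687,490.20; over-quota = $1,316,865.76 − $687,490.20 = $629,375.56.
In-quota duty = $687,490.20 × 4% = $27,499.61. Over-quota duty = $629,375.56 × 24% = $151,050.13.
Line duty = $27,499.61 + $151,050.13 = $178,549.74.
Total = $228,435.93 + $14,513.59 + $178,549.74 = $421,499.26.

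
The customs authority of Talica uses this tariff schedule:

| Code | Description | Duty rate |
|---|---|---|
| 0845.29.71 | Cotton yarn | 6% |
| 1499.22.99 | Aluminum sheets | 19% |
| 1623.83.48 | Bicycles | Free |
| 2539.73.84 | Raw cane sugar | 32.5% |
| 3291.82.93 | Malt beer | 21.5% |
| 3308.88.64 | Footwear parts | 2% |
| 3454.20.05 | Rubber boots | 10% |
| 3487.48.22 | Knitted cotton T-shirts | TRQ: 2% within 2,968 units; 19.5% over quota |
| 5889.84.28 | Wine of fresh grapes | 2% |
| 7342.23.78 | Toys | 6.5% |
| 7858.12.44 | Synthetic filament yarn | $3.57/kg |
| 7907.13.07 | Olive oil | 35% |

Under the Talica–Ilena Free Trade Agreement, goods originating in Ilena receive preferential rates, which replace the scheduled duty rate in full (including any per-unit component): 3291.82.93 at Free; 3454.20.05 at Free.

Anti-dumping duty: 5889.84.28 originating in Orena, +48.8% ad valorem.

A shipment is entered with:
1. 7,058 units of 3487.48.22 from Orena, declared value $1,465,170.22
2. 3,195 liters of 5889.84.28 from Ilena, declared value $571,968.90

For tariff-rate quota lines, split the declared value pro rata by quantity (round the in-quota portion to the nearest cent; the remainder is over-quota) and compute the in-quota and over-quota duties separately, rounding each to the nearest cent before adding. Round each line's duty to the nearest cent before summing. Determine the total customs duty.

$189,325.32

Line 1 (3487.48.22, Orena, 7,058 units, $1,465,170.22):
Code 3487.48.22 is under a tariff-rate quota (threshold 2,968 units). In-quota: 2,968 units at 2%; over-quota: 4,090 units at 19.5%.
Pro-rata value split: in-quota = $1,465,170.22 × 2,968/7,058 = $616,127.12; over-quota = $1,465,170.22 − $616,127.12 = $849,043.10.
In-quota duty = $616,127.12 × 2% = $12,322.54. Over-quota duty = $849,043.10 × 19.5% = $165,563.40.
Line duty = $12,322.54 + $165,563.40 = $177,885.94.
Line 2 (5889.84.28, Ilena, 3,195 liters, $571,968.90):
Base rate for 5889.84.28 is 2%.
Origin Ilena is the FTA partner but 5889.84.28 is not on the preference list; base rate stands.
The additional-duty order on 5889.84.28 targets Orena, not Ilena; it does not apply.
Duty = $571,968.90 × 2% = $11,439.38.
Total = $177,885.94 + $11,439.38 = $189,325.32.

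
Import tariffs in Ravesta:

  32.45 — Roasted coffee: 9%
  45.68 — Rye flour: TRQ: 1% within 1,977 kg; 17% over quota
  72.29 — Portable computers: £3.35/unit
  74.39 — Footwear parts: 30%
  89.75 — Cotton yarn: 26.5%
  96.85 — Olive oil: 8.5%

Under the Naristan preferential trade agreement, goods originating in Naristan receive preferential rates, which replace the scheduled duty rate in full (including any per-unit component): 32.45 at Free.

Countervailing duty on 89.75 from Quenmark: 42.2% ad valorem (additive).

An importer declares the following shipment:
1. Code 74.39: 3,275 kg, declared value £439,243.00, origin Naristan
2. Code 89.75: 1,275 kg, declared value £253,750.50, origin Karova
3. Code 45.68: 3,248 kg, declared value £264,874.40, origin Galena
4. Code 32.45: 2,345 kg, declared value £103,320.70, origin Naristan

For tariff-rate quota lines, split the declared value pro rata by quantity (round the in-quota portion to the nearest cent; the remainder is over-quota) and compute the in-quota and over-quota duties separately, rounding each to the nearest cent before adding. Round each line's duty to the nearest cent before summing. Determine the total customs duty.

Line 1 (74.39, Naristan, 3,275 kg, £439,243.00):
Base rate for 74.39 is 30%.
Origin Naristan is the FTA partner but 74.39 is not on the preference list; base rate stands.
Duty = £439,243.00 × 30% = £131,772.90.
Line 2 (89.75, Karova, 1,275 kg, £253,750.50):
Base rate for 89.75 is 26.5%.
The additional-duty order on 89.75 targets Quenmark, not Karova; it does not apply.
Duty = £253,750.50 × 26.5% = £67,243.88.
Line 3 (45.68, Galena, 3,248 kg, £264,874.40):
Code 45.68 is under a tariff-rate quota (threshold 1,977 kg). In-quota: 1,977 kg at 1%; over-quota: 1,271 kg at 17%.
Pro-rata value split: in-quota = £264,874.40 × 1,977/3,248 = £161,224.35; over-quota = £264,874.40 − £161,224.35 = £103,650.05.
In-quota duty = £161,224.35 × 1% = £1,612.24. Over-quota duty = £103,650.05 × 17% = £17,620.51.
Line duty = £1,612.24 + £17,620.51 = £19,232.75.
Line 4 (32.45, Naristan, 2,345 kg, £103,320.70):
Base rate for 32.45 is 9%.
Origin Naristan qualifies under the Ravesta–Naristan agreement and 32.45 is covered: preferential rate Free applies instead.
Duty = £103,320.70 × 0% = £0.00.
Total = £131,772.90 + £67,243.88 + £19,232.75 + £0.00 = £218,249.53.

£218,249.53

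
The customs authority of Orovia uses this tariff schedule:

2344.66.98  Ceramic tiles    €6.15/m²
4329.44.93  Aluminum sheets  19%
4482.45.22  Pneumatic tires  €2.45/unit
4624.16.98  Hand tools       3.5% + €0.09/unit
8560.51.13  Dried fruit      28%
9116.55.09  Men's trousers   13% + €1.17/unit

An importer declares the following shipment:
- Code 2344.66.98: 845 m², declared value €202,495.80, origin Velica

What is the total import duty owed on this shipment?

€5,196.75

Line 1 (2344.66.98, Velica, 845 m², €202,495.80):
Base rate for 2344.66.98 is €6.15/m².
Duty = 845 × €6.15 = €5,196.75.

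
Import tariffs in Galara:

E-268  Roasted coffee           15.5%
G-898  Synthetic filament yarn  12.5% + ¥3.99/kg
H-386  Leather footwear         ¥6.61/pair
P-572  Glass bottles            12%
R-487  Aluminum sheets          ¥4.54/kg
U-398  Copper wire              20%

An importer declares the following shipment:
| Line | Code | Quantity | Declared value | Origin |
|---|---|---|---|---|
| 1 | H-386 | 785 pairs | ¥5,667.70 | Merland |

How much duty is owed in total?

Line 1 (H-386, Merland, 785 pairs, ¥5,667.70):
Base rate for H-386 is ¥6.61/pair.
Duty = 785 × ¥6.61 = ¥5,188.85.

¥5,188.85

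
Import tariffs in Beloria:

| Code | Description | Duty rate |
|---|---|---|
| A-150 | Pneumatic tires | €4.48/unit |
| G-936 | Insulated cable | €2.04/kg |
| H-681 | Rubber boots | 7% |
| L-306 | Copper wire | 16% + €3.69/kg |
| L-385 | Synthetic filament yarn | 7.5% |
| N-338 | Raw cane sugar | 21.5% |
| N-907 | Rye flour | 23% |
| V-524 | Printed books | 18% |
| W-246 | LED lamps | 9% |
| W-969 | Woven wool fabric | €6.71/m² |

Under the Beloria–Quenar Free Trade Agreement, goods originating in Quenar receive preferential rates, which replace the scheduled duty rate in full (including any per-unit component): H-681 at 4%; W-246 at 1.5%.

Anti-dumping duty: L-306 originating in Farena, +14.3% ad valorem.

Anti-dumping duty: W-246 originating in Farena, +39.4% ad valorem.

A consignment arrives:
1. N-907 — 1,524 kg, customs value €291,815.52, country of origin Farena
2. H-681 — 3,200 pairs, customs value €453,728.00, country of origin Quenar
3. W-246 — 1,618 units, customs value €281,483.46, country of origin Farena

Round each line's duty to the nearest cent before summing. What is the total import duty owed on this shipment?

€221,504.68

Line 1 (N-907, Farena, 1,524 kg, €291,815.52):
Base rate for N-907 is 23%.
Duty = €291,815.52 × 23% = €67,117.57.
Line 2 (H-681, Quenar, 3,200 pairs, €453,728.00):
Base rate for H-681 is 7%.
Origin Quenar qualifies under the Beloria–Quenar agreement and H-681 is covered: preferential rate 4% applies instead.
Duty = €453,728.00 × 4% = €18,149.12.
Line 3 (W-246, Farena, 1,618 units, €281,483.46):
Base rate for W-246 is 9%.
W-246 has an FTA preferential rate, but origin Farena is not Quenar; base rate stands.
Additional duty on W-246 from Farena: +39.4%. Applied ad valorem rate: 9% + 39.4% = 48.4%.
Duty = €281,483.46 × 48.4% = €136,237.99.
Total = €67,117.57 + €18,149.12 + €136,237.99 = €221,504.68.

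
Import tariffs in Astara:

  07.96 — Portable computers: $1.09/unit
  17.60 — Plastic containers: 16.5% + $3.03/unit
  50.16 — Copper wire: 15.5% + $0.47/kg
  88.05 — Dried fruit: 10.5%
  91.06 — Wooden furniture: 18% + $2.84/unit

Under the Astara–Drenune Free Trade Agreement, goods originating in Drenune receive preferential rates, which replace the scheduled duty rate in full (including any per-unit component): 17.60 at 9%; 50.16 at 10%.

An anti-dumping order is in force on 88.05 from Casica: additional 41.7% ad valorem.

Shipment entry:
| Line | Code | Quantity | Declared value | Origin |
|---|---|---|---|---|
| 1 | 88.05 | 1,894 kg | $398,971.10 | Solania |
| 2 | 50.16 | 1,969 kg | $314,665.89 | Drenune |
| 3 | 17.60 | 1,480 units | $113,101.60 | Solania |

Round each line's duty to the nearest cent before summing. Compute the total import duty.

Line 1 (88.05, Solania, 1,894 kg, $398,971.10):
Base rate for 88.05 is 10.5%.
The additional-duty order on 88.05 targets Casica, not Solania; it does not apply.
Duty = $398,971.10 × 10.5% = $41,891.97.
Line 2 (50.16, Drenune, 1,969 kg, $314,665.89):
Base rate for 50.16 is 15.5% + $0.47/kg.
Origin Drenune qualifies under the Astara–Drenune agreement and 50.16 is covered: preferential rate 10% applies instead.
Duty = $314,665.89 × 10% = $31,466.59.
Line 3 (17.60, Solania, 1,480 units, $113,101.60):
Base rate for 17.60 is 16.5% + $3.03/unit.
17.60 has an FTA preferential rate, but origin Solania is not Drenune; base rate stands.
Duty = $113,101.60 × 16.5% + 1,480 × $3.03 = $23,146.16.
Total = $41,891.97 + $31,466.59 + $23,146.16 = $96,504.72.

$96,504.72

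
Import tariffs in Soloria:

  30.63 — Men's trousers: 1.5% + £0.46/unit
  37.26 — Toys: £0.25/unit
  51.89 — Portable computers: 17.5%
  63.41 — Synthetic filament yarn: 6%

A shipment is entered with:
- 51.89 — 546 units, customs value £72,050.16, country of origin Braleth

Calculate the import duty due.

£12,608.78

Line 1 (51.89, Braleth, 546 units, £72,050.16):
Base rate for 51.89 is 17.5%.
Duty = £72,050.16 × 17.5% = £12,608.78.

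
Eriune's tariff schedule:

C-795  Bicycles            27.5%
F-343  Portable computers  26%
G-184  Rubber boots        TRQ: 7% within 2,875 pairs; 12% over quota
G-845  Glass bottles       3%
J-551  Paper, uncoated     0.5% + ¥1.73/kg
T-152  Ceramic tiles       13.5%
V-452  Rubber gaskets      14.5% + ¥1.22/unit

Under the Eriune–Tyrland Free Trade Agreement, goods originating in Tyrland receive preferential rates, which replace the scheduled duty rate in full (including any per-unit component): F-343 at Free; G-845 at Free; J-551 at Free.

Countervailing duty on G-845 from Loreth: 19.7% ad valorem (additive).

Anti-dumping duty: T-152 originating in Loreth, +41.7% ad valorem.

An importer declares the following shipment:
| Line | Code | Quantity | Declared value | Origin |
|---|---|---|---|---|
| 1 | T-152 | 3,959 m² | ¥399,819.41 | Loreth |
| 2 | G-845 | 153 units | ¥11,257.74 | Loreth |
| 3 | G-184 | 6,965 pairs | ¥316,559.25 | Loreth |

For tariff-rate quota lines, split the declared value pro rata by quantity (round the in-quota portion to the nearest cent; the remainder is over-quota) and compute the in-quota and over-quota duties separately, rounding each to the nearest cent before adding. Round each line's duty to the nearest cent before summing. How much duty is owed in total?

Line 1 (T-152, Loreth, 3,959 m², ¥399,819.41):
Base rate for T-152 is 13.5%.
Additional duty on T-152 from Loreth: +41.7%. Applied ad valorem rate: 13.5% + 41.7% = 55.2%.
Duty = ¥399,819.41 × 55.2% = ¥220,700.31.
Line 2 (G-845, Loreth, 153 units, ¥11,257.74):
Base rate for G-845 is 3%.
G-845 has an FTA preferential rate, but origin Loreth is not Tyrland; base rate stands.
Additional duty on G-845 from Loreth: +19.7%. Applied ad valorem rate: 3% + 19.7% = 22.7%.
Duty = ¥11,257.74 × 22.7% = ¥2,555.51.
Line 3 (G-184, Loreth, 6,965 pairs, ¥316,559.25):
Code G-184 is under a tariff-rate quota (threshold 2,875 pairs). In-quota: 2,875 pairs at 7%; over-quota: 4,090 pairs at 12%.
Pro-rata value split: in-quota = ¥316,559.25 × 2,875/6,965 = ¥130,668.75; over-quota = ¥316,559.25 − ¥130,668.75 = ¥185,890.50.
In-quota duty = ¥130,668.75 × 7% = ¥9,146.81. Over-quota duty = ¥185,890.50 × 12% = ¥22,306.86.
Line duty = ¥9,146.81 + ¥22,306.86 = ¥31,453.67.
Total = ¥220,700.31 + ¥2,555.51 + ¥31,453.67 = ¥254,709.49.

¥254,709.49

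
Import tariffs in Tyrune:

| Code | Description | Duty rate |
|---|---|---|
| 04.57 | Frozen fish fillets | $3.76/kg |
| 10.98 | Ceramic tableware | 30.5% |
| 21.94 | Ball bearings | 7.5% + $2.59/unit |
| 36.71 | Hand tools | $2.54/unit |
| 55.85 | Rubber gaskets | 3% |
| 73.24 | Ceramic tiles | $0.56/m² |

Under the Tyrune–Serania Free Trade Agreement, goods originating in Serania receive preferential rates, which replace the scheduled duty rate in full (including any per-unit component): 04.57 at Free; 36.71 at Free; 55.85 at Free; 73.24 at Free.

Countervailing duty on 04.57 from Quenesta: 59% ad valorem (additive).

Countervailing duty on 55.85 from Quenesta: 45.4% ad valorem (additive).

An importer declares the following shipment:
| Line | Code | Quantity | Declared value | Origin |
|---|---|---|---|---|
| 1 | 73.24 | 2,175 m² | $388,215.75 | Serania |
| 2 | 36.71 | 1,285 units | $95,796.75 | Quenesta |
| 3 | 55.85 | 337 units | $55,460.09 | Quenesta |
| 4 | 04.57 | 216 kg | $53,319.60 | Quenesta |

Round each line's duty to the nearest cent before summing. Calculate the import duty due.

$62,377.30

Line 1 (73.24, Serania, 2,175 m², $388,215.75):
Base rate for 73.24 is $0.56/m².
Origin Serania qualifies under the Tyrune–Serania agreement and 73.24 is covered: preferential rate Free applies instead.
Duty = $388,215.75 × 0% = $0.00.
Line 2 (36.71, Quenesta, 1,285 units, $95,796.75):
Base rate for 36.71 is $2.54/unit.
36.71 has an FTA preferential rate, but origin Quenesta is not Serania; base rate stands.
Duty = 1,285 × $2.54 = $3,263.90.
Line 3 (55.85, Quenesta, 337 units, $55,460.09):
Base rate for 55.85 is 3%.
55.85 has an FTA preferential rate, but origin Quenesta is not Serania; base rate stands.
Additional duty on 55.85 from Quenesta: +45.4%. Applied ad valorem rate: 3% + 45.4% = 48.4%.
Duty = $55,460.09 × 48.4% = $26,842.68.
Line 4 (04.57, Quenesta, 216 kg, $53,319.60):
Base rate for 04.57 is $3.76/kg.
04.57 has an FTA preferential rate, but origin Quenesta is not Serania; base rate stands.
Additional duty on 04.57 from Quenesta: +59% ad valorem. Applied ad valorem rate = 59%.
Duty = $53,319.60 × 59% + 216 × $3.76 = $32,270.72.
Total = $0.00 + $3,263.90 + $26,842.68 + $32,270.72 = $62,377.30.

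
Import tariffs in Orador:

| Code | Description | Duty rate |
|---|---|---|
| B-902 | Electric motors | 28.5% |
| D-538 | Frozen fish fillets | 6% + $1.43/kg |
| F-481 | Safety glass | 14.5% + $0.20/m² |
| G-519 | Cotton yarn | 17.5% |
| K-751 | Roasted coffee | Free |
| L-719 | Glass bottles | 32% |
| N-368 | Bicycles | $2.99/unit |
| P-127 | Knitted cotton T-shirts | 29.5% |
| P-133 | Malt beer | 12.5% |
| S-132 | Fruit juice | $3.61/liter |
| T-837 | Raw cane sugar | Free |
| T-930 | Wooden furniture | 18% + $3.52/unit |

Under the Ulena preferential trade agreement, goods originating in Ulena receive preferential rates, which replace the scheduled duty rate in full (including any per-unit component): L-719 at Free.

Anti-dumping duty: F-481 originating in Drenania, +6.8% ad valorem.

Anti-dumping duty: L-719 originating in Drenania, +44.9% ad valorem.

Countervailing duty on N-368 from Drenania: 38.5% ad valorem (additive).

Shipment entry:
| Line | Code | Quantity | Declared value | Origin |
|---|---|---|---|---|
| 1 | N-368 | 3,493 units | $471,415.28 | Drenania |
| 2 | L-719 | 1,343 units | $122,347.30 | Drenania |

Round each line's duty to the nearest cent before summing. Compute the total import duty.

$286,024.02

Line 1 (N-368, Drenania, 3,493 units, $471,415.28):
Base rate for N-368 is $2.99/unit.
Additional duty on N-368 from Drenania: +38.5% ad valorem. Applied ad valorem rate = 38.5%.
Duty = $471,415.28 × 38.5% + 3,493 × $2.99 = $191,938.95.
Line 2 (L-719, Drenania, 1,343 units, $122,347.30):
Base rate for L-719 is 32%.
L-719 has an FTA preferential rate, but origin Drenania is not Ulena; base rate stands.
Additional duty on L-719 from Drenania: +44.9%. Applied ad valorem rate: 32% + 44.9% = 76.9%.
Duty = $122,347.30 × 76.9% = $94,085.07.
Total = $191,938.95 + $94,085.07 = $286,024.02.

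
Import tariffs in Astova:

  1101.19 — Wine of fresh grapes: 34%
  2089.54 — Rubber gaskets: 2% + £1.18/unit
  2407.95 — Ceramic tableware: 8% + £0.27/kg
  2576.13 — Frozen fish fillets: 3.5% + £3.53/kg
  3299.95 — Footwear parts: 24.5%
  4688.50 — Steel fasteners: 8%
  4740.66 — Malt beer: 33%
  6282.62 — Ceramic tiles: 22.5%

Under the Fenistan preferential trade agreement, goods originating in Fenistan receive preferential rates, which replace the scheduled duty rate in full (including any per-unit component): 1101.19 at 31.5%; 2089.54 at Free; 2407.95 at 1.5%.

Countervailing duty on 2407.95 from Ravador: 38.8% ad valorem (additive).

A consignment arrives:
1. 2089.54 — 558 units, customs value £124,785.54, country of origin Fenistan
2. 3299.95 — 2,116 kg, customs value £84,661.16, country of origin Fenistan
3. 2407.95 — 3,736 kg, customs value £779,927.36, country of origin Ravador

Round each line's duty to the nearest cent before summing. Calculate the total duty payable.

£386,756.70

Line 1 (2089.54, Fenistan, 558 units, £124,785.54):
Base rate for 2089.54 is 2% + £1.18/unit.
Origin Fenistan qualifies under the Astova–Fenistan agreement and 2089.54 is covered: preferential rate Free applies instead.
Duty = £124,785.54 × 0% = £0.00.
Line 2 (3299.95, Fenistan, 2,116 kg, £84,661.16):
Base rate for 3299.95 is 24.5%.
Origin Fenistan is the FTA partner but 3299.95 is not on the preference list; base rate stands.
Duty = £84,661.16 × 24.5% = £20,741.98.
Line 3 (2407.95, Ravador, 3,736 kg, £779,927.36):
Base rate for 2407.95 is 8% + £0.27/kg.
2407.95 has an FTA preferential rate, but origin Ravador is not Fenistan; base rate stands.
Additional duty on 2407.95 from Ravador: +38.8%. Applied ad valorem rate: 8% + 38.8% = 46.8%.
Duty = £779,927.36 × 46.8% + 3,736 × £0.27 = £366,014.72.
Total = £0.00 + £20,741.98 + £366,014.72 = £386,756.70.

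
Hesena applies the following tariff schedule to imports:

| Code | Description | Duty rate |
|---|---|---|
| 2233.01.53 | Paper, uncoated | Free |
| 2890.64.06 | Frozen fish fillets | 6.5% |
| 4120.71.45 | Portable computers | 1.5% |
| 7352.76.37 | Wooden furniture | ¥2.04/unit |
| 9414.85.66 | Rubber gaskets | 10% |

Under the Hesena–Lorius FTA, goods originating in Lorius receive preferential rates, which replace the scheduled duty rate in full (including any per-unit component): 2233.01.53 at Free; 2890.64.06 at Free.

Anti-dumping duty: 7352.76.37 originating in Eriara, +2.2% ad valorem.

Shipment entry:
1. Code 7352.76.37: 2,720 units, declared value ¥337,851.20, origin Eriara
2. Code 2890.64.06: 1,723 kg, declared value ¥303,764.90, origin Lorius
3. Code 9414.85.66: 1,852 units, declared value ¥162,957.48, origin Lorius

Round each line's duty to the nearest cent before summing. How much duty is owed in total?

Line 1 (7352.76.37, Eriara, 2,720 units, ¥337,851.20):
Base rate for 7352.76.37 is ¥2.04/unit.
Additional duty on 7352.76.37 from Eriara: +2.2% ad valorem. Applied ad valorem rate = 2.2%.
Duty = ¥337,851.20 × 2.2% + 2,720 × ¥2.04 = ¥12,981.53.
Line 2 (2890.64.06, Lorius, 1,723 kg, ¥303,764.90):
Base rate for 2890.64.06 is 6.5%.
Origin Lorius qualifies under the Hesena–Lorius agreement and 2890.64.06 is covered: preferential rate Free applies instead.
Duty = ¥303,764.90 × 0% = ¥0.00.
Line 3 (9414.85.66, Lorius, 1,852 units, ¥162,957.48):
Base rate for 9414.85.66 is 10%.
Origin Lorius is the FTA partner but 9414.85.66 is not on the preference list; base rate stands.
Duty = ¥162,957.48 × 10% = ¥16,295.75.
Total = ¥12,981.53 + ¥0.00 + ¥16,295.75 = ¥29,277.28.

¥29,277.28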